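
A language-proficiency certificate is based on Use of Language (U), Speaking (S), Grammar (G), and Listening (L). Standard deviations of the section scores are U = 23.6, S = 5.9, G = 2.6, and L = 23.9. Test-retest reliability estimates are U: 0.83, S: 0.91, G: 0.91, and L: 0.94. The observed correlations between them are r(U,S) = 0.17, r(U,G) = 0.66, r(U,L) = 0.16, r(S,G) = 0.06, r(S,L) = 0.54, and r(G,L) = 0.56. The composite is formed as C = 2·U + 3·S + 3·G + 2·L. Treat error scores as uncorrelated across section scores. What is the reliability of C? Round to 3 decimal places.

Var(C) = 2²·23.6² + 3²·5.9² + 3²·2.6² + 2²·23.9² + 2·[6·23.6·5.9·0.17 + 6·23.6·2.6·0.66 + 4·23.6·23.9·0.16 + 9·5.9·2.6·0.06 + 6·5.9·23.9·0.54 + 6·2.6·23.9·0.56] = 4886.81 + 2839.88 = 7726.69.
Because errors are independent across components, Cov(Tᵢ,Tⱼ) = Cov(Xᵢ,Xⱼ); the off-diagonal part of the true-score variance is the same as above.
True-score variance = [2²·23.6²·0.83 + 3²·5.9²·0.91 + 3²·2.6²·0.91 + 2²·23.9²·0.94] + 2839.88 = 4337.32 + 2839.88 = 7177.2.
Reliability = 7177.2 / 7726.69 = 0.929.

0.929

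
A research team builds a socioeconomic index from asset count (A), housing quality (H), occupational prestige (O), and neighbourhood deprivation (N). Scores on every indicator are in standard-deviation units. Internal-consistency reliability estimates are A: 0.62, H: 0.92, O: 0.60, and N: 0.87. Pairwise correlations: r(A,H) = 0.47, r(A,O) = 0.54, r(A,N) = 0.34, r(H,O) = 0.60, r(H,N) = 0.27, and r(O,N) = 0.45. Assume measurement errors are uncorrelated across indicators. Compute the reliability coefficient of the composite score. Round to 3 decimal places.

Var(A+H+O+N) = 4 + 2·[0.47 + 0.54 + 0.34 + 0.60 + 0.27 + 0.45] = 4 + 5.34 = 9.34.
Under uncorrelated errors the observed covariances equal the true-score covariances, so only the own-variance terms attenuate.
True-score variance = [0.62 + 0.92 + 0.60 + 0.87] + 5.34 = 3.01 + 5.34 = 8.35.
Reliability = 8.35 / 9.34 = 0.894.

0.894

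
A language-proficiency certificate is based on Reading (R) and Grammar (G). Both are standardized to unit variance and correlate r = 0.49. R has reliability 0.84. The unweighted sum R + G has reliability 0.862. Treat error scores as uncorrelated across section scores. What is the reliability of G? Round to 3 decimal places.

0.749

Var(R+G) = 2 + 2·0.49 = 2.980.
True-score variance = ρ_R + ρ_G + 2·0.49, so 0.862 = (0.84 + ρ_G + 0.98) / 2.980.
ρ_G = 0.862·2.980 − 0.84 − 0.98 = 0.749.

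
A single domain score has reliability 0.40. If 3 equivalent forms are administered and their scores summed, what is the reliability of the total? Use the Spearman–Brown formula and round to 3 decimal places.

0.667

ρ_k = kρ / (1 + (k−1)ρ) = 3·0.40 / (1 + 2·0.40) = 1.200 / 1.800 = 0.667.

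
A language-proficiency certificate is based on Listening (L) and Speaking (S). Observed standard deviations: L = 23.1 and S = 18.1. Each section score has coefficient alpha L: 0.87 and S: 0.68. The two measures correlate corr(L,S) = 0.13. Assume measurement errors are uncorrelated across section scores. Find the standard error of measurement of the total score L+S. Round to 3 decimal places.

Var(total) = 861.22 + 108.709 = 969.929.
True-score variance = 687.016 + 108.709 = 795.724, so reliability = 0.8204.
Error variance = 969.929 − 795.724 = 174.204; SEM = √174.204 = 13.199.

13.199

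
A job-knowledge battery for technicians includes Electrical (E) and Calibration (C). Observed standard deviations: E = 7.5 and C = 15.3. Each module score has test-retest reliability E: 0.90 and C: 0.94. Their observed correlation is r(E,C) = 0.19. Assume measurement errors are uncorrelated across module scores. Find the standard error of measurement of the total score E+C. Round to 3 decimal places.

4.435

Var(total) = 290.34 + 43.605 = 333.945.
True-score variance = 270.67 + 43.605 = 314.275, so reliability = 0.9411.
Error variance = 333.945 − 314.275 = 19.6704; SEM = √19.6704 = 4.435.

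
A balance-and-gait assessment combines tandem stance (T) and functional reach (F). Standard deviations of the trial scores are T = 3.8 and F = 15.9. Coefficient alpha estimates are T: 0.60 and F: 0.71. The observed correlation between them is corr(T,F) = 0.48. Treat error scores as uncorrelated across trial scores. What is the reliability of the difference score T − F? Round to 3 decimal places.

0.622

Var(T−F) = 3.8² + 15.9² − 2·3.8·15.9·0.48 = 267.25 − 58.0032 = 209.247.
Under uncorrelated errors the observed covariances equal the true-score covariances, so only the own-variance terms attenuate.
True-score variance = [3.8²·0.60 + 15.9²·0.71] − 58.0032 = 188.159 − 58.0032 = 130.156.
Reliability = 130.156 / 209.247 = 0.622.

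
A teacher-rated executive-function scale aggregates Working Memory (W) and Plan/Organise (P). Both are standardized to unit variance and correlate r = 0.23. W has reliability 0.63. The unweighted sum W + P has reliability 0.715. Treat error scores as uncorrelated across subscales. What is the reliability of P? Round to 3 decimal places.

0.669

Var(W+P) = 2 + 2·0.23 = 2.460.
True-score variance = ρ_W + ρ_P + 2·0.23, so 0.715 = (0.63 + ρ_P + 0.46) / 2.460.
ρ_P = 0.715·2.460 − 0.63 − 0.46 = 0.669.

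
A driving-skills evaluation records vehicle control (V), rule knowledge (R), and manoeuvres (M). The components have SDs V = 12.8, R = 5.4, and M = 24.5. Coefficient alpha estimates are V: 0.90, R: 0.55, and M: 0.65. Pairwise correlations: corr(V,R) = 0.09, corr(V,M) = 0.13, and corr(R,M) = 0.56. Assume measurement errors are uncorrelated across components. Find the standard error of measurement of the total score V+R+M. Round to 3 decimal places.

Var(total) = 793.25 + 242.154 = 1035.4.
True-score variance = 553.657 + 242.154 = 795.81, so reliability = 0.7686.
Error variance = 1035.4 − 795.81 = 239.593; SEM = √239.593 = 15.479.

15.479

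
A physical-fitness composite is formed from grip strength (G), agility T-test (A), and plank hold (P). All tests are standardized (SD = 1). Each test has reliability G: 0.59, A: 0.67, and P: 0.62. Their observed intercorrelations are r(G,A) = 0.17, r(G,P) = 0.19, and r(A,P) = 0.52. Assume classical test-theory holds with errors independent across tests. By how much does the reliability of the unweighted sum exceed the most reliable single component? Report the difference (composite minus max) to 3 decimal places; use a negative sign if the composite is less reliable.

0.095

Var(sum) = 3 + 1.76 = 4.76; true-score variance = 1.88 + 1.76 = 3.64; composite reliability = 0.7647.
Max component reliability = 0.6700.
Difference = 0.7647 − 0.6700 = 0.095.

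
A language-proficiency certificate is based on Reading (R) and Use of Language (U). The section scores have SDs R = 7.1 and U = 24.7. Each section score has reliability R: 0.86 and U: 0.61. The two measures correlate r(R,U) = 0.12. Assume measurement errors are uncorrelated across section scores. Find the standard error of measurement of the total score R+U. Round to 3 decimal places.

Var(total) = 660.5 + 42.0888 = 702.589.
True-score variance = 415.507 + 42.0888 = 457.596, so reliability = 0.6513.
Error variance = 702.589 − 457.596 = 244.992; SEM = √244.992 = 15.652.

15.652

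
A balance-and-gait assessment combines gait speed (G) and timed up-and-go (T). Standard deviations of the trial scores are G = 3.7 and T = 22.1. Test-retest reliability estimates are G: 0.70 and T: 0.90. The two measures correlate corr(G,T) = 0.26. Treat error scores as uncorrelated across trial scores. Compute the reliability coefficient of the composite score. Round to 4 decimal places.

Var(G+T) = 3.7² + 22.1² + 2·[3.7·22.1·0.26] = 502.1 + 42.5204 = 544.62.
Because errors are independent across components, Cov(Tᵢ,Tⱼ) = Cov(Xᵢ,Xⱼ); the off-diagonal part of the true-score variance is the same as above.
True-score variance = [3.7²·0.70 + 22.1²·0.90] + 42.5204 = 449.152 + 42.5204 = 491.672.
Reliability = 491.672 / 544.62 = 0.9028.

0.9028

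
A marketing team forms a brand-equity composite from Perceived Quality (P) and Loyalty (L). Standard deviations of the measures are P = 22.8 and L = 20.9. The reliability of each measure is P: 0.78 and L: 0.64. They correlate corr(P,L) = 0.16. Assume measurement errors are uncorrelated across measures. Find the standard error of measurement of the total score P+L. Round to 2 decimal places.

Var(total) = 956.65 + 152.486 = 1109.14.
True-score variance = 685.034 + 152.486 = 837.52, so reliability = 0.7551.
Error variance = 1109.14 − 837.52 = 271.616; SEM = √271.616 = 16.48.

16.48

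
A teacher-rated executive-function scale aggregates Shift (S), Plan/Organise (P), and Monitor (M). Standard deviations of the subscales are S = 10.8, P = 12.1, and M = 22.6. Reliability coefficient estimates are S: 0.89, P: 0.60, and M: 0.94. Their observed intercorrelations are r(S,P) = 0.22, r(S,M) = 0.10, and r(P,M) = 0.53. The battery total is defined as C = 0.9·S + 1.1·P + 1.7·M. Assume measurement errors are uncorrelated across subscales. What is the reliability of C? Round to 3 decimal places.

0.930

Var(C) = 0.9²·10.8² + 1.1²·12.1² + 1.7²·22.6² + 2·[0.99·10.8·12.1·0.22 + 1.53·10.8·22.6·0.10 + 1.87·12.1·22.6·0.53] = 1747.73 + 673.665 = 2421.4.
Under uncorrelated errors the observed covariances equal the true-score covariances, so only the own-variance terms attenuate.
True-score variance = [0.9²·10.8²·0.89 + 1.1²·12.1²·0.60 + 1.7²·22.6²·0.94] + 673.665 = 1577.91 + 673.665 = 2251.58.
Reliability = 2251.58 / 2421.4 = 0.930.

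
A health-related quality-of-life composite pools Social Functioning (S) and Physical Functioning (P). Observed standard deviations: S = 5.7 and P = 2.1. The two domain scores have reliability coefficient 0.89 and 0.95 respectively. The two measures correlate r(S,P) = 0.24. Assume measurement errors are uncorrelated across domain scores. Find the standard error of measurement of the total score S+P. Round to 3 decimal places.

Var(total) = 36.9 + 5.7456 = 42.6456.
True-score variance = 33.1056 + 5.7456 = 38.8512, so reliability = 0.9110.
Error variance = 42.6456 − 38.8512 = 3.7944; SEM = √3.7944 = 1.948.

1.948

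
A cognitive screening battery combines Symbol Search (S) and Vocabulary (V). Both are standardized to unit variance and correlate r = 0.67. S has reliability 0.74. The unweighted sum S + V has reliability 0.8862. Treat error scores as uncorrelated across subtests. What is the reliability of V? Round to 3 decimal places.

Var(S+V) = 2 + 2·0.67 = 3.340.
True-score variance = ρ_S + ρ_V + 2·0.67, so 0.8862 = (0.74 + ρ_V + 1.34) / 3.340.
ρ_V = 0.8862·3.340 − 0.74 − 1.34 = 0.880.

0.880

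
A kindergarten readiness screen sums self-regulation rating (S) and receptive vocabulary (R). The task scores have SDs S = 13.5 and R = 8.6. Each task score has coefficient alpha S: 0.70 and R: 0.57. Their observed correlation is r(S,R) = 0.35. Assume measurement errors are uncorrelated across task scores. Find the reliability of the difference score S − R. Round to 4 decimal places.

0.5057

Var(S−R) = 13.5² + 8.6² − 2·13.5·8.6·0.35 = 256.21 − 81.27 = 174.94.
Because errors are independent across components, Cov(Tᵢ,Tⱼ) = Cov(Xᵢ,Xⱼ); the off-diagonal part of the true-score variance is the same as above.
True-score variance = [13.5²·0.70 + 8.6²·0.57] − 81.27 = 169.732 − 81.27 = 88.4622.
Reliability = 88.4622 / 174.94 = 0.5057.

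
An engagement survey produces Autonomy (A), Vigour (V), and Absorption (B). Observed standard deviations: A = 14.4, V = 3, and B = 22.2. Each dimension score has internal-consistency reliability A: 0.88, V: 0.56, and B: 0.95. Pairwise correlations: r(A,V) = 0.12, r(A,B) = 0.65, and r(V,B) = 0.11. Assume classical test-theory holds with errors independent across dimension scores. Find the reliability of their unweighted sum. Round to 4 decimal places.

0.9535

Var(A+V+B) = 14.4² + 3² + 22.2² + 2·[14.4·3·0.12 + 14.4·22.2·0.65 + 3·22.2·0.11] = 709.2 + 440.604 = 1149.8.
With uncorrelated errors the cross-covariances are all true-score covariance, so they carry over unchanged; only the diagonal terms shrink to ρᵢσᵢ².
True-score variance = [14.4²·0.88 + 3²·0.56 + 22.2²·0.95] + 440.604 = 655.715 + 440.604 = 1096.32.
Reliability = 1096.32 / 1149.8 = 0.9535.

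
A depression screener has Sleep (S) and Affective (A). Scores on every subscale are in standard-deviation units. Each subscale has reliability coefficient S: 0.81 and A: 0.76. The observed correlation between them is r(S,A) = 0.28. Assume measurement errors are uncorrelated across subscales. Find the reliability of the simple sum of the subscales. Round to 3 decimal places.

Var(S+A) = 2 + 2·[0.28] = 2 + 0.56 = 2.56.
With uncorrelated errors the cross-covariances are all true-score covariance, so they carry over unchanged; only the diagonal terms shrink to ρᵢσᵢ².
True-score variance = [0.81 + 0.76] + 0.56 = 1.57 + 0.56 = 2.13.
Reliability = 2.13 / 2.56 = 0.832.

0.832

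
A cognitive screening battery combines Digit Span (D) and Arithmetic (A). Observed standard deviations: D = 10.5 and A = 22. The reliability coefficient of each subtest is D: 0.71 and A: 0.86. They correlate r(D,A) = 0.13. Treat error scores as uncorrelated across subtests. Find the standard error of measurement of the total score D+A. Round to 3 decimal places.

Var(total) = 594.25 + 60.06 = 654.31.
True-score variance = 494.517 + 60.06 = 554.577, so reliability = 0.8476.
Error variance = 654.31 − 554.577 = 99.7325; SEM = √99.7325 = 9.987.

9.987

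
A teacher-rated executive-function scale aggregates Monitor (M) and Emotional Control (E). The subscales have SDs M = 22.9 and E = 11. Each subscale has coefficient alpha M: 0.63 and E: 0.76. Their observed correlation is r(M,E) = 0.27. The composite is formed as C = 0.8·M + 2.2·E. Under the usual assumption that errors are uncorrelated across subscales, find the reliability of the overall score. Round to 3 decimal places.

0.772

Var(C) = 0.8²·22.9² + 2.2²·11² + 2·[1.76·22.9·11·0.27] = 921.262 + 239.406 = 1160.67.
Under uncorrelated errors the observed covariances equal the true-score covariances, so only the own-variance terms attenuate.
True-score variance = [0.8²·22.9²·0.63 + 2.2²·11²·0.76] + 239.406 = 656.529 + 239.406 = 895.934.
Reliability = 895.934 / 1160.67 = 0.772.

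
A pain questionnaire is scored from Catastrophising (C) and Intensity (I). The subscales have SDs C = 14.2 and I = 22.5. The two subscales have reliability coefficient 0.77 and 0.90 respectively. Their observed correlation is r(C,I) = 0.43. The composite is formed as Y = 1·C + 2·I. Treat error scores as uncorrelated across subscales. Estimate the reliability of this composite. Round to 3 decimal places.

0.910

Var(Y) = 14.2² + 2²·22.5² + 2·[2·14.2·22.5·0.43] = 2226.64 + 549.54 = 2776.18.
Because errors are independent across components, Cov(Tᵢ,Tⱼ) = Cov(Xᵢ,Xⱼ); the off-diagonal part of the true-score variance is the same as above.
True-score variance = [14.2²·0.77 + 2²·22.5²·0.90] + 549.54 = 1977.76 + 549.54 = 2527.3.
Reliability = 2527.3 / 2776.18 = 0.910.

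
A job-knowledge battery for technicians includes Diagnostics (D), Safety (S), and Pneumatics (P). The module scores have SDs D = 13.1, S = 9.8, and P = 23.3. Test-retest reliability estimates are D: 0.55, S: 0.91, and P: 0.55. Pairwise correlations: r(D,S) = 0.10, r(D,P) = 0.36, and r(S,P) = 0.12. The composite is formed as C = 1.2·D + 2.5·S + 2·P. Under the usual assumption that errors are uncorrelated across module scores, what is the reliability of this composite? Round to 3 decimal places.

Var(C) = 1.2²·13.1² + 2.5²·9.8² + 2²·23.3² + 2·[3·13.1·9.8·0.10 + 2.4·13.1·23.3·0.36 + 5·9.8·23.3·0.12] = 3018.93 + 878.473 = 3897.4.
With uncorrelated errors the cross-covariances are all true-score covariance, so they carry over unchanged; only the diagonal terms shrink to ρᵢσᵢ².
True-score variance = [1.2²·13.1²·0.55 + 2.5²·9.8²·0.91 + 2²·23.3²·0.55] + 878.473 = 1876.5 + 878.473 = 2754.97.
Reliability = 2754.97 / 3897.4 = 0.707.

0.707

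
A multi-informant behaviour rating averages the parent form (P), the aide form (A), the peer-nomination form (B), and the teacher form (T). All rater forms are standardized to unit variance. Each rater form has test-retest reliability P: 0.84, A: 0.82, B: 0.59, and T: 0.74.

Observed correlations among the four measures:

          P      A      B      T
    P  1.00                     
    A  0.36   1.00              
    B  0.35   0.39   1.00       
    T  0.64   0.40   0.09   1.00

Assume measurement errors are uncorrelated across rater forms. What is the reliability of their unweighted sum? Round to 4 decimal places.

Var(P+A+B+T) = 4 + 2·[0.36 + 0.35 + 0.64 + 0.39 + 0.40 + 0.09] = 4 + 4.46 = 8.46.
Under uncorrelated errors the observed covariances equal the true-score covariances, so only the own-variance terms attenuate.
True-score variance = [0.84 + 0.82 + 0.59 + 0.74] + 4.46 = 2.99 + 4.46 = 7.45.
Reliability = 7.45 / 8.46 = 0.8806.

0.8806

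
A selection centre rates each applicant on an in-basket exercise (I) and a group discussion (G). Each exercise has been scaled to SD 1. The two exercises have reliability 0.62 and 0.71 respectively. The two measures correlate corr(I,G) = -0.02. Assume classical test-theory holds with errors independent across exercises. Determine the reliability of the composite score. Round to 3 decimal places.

Var(I+G) = 2 + 2·[(-0.02)] = 2 − 0.04 = 1.96.
Under uncorrelated errors the observed covariances equal the true-score covariances, so only the own-variance terms attenuate.
True-score variance = [0.62 + 0.71] − 0.04 = 1.33 − 0.04 = 1.29.
Reliability = 1.29 / 1.96 = 0.658.

0.658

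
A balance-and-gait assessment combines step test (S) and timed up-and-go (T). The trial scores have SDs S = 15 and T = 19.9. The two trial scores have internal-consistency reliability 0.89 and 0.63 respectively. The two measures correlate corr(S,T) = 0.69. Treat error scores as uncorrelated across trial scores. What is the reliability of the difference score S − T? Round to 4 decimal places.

0.1808

Var(S−T) = 15² + 19.9² − 2·15·19.9·0.69 = 621.01 − 411.93 = 209.08.
With uncorrelated errors the cross-covariances are all true-score covariance, so they carry over unchanged; only the diagonal terms shrink to ρᵢσᵢ².
True-score variance = [15²·0.89 + 19.9²·0.63] − 411.93 = 449.736 − 411.93 = 37.8063.
Reliability = 37.8063 / 209.08 = 0.1808.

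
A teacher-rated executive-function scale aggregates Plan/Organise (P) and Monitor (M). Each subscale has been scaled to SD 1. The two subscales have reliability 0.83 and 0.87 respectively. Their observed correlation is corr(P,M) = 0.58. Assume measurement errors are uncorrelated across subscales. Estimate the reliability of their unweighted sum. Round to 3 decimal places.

Var(P+M) = 2 + 2·[0.58] = 2 + 1.16 = 3.16.
Under uncorrelated errors the observed covariances equal the true-score covariances, so only the own-variance terms attenuate.
True-score variance = [0.83 + 0.87] + 1.16 = 1.7 + 1.16 = 2.86.
Reliability = 2.86 / 3.16 = 0.905.

0.905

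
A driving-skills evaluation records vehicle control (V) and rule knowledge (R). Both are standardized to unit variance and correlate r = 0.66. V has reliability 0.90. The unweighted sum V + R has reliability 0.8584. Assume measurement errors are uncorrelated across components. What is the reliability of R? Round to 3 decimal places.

0.630

Var(V+R) = 2 + 2·0.66 = 3.320.
True-score variance = ρ_V + ρ_R + 2·0.66, so 0.8584 = (0.90 + ρ_R + 1.32) / 3.320.
ρ_R = 0.8584·3.320 − 0.90 − 1.32 = 0.630.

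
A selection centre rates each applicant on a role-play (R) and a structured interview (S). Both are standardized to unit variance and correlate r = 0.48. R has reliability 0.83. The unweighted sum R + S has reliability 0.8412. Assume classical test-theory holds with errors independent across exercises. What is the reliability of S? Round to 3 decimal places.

Var(R+S) = 2 + 2·0.48 = 2.960.
True-score variance = ρ_R + ρ_S + 2·0.48, so 0.8412 = (0.83 + ρ_S + 0.96) / 2.960.
ρ_S = 0.8412·2.960 − 0.83 − 0.96 = 0.700.

0.700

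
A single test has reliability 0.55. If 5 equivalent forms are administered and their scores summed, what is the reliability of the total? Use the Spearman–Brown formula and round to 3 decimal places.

ρ_k = kρ / (1 + (k−1)ρ) = 5·0.55 / (1 + 4·0.55) = 2.750 / 3.200 = 0.859.

0.859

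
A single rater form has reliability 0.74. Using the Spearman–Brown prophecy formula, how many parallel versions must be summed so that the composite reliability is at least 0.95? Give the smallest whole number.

7

k ≥ ρ*(1−ρ₁)/(ρ₁(1−ρ*)) = 0.95·0.26 / (0.74·0.05) = 6.676.
Smallest integer k = 7.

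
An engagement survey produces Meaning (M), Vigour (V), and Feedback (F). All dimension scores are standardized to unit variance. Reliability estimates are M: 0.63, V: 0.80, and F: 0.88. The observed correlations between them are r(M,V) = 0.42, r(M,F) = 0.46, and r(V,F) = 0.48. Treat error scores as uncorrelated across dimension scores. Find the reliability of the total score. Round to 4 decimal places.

0.8794

Var(M+V+F) = 3 + 2·[0.42 + 0.46 + 0.48] = 3 + 2.72 = 5.72.
Under uncorrelated errors the observed covariances equal the true-score covariances, so only the own-variance terms attenuate.
True-score variance = [0.63 + 0.80 + 0.88] + 2.72 = 2.31 + 2.72 = 5.03.
Reliability = 5.03 / 5.72 = 0.8794.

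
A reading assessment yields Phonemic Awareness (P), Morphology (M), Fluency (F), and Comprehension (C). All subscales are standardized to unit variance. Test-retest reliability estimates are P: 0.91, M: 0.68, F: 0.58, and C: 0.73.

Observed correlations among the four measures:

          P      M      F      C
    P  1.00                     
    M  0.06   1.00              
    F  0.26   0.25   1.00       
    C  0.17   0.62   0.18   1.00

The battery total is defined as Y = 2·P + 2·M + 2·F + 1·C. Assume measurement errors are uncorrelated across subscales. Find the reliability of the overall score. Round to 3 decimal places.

0.833

Var(Y) = 2² + 2² + 2² + 1 + 2·[4·0.06 + 4·0.26 + 2·0.17 + 4·0.25 + 2·0.62 + 2·0.18] = 13 + 8.44 = 21.44.
Because errors are independent across components, Cov(Tᵢ,Tⱼ) = Cov(Xᵢ,Xⱼ); the off-diagonal part of the true-score variance is the same as above.
True-score variance = [2²·0.91 + 2²·0.68 + 2²·0.58 + 0.73] + 8.44 = 9.41 + 8.44 = 17.85.
Reliability = 17.85 / 21.44 = 0.833.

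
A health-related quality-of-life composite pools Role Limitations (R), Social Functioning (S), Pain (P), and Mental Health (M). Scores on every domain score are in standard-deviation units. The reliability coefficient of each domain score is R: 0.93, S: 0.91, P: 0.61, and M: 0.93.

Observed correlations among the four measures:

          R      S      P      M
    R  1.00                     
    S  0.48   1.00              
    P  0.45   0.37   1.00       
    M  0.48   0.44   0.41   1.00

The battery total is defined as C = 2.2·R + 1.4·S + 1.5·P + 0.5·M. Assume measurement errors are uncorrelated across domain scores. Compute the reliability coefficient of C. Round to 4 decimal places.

0.9260

Var(C) = 2.2² + 1.4² + 1.5² + 0.5² + 2·[3.08·0.48 + 3.3·0.45 + 1.1·0.48 + 2.1·0.37 + 0.7·0.44 + 0.75·0.41] = 9.3 + 9.7678 = 19.0678.
Under uncorrelated errors the observed covariances equal the true-score covariances, so only the own-variance terms attenuate.
True-score variance = [2.2²·0.93 + 1.4²·0.91 + 1.5²·0.61 + 0.5²·0.93] + 9.7678 = 7.8898 + 9.7678 = 17.6576.
Reliability = 17.6576 / 19.0678 = 0.9260.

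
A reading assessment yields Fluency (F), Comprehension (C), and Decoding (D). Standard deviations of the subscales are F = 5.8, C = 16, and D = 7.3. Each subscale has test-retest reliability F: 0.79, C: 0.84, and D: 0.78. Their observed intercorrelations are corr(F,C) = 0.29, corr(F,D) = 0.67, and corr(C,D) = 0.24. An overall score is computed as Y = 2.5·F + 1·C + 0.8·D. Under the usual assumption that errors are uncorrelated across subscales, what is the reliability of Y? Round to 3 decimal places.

Var(Y) = 2.5²·5.8² + 16² + 0.8²·7.3² + 2·[2.5·5.8·16·0.29 + 2·5.8·7.3·0.67 + 0.8·16·7.3·0.24] = 500.356 + 292.882 = 793.238.
Under uncorrelated errors the observed covariances equal the true-score covariances, so only the own-variance terms attenuate.
True-score variance = [2.5²·5.8²·0.79 + 16²·0.84 + 0.8²·7.3²·0.78] + 292.882 = 407.74 + 292.882 = 700.622.
Reliability = 700.622 / 793.238 = 0.883.

0.883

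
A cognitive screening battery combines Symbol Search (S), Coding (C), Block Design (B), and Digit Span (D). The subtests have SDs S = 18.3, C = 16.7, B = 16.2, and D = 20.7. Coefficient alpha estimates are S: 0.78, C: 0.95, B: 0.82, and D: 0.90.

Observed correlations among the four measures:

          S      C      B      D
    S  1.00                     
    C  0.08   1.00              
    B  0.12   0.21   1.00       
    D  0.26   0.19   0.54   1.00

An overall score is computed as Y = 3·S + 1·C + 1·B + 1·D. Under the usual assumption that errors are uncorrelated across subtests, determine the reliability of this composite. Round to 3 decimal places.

0.862

Var(Y) = 3²·18.3² + 16.7² + 16.2² + 20.7² + 2·[3·18.3·16.7·0.08 + 3·18.3·16.2·0.12 + 3·18.3·20.7·0.26 + 16.7·16.2·0.21 + 16.7·20.7·0.19 + 16.2·20.7·0.54] = 3983.83 + 1558.24 = 5542.07.
With uncorrelated errors the cross-covariances are all true-score covariance, so they carry over unchanged; only the diagonal terms shrink to ρᵢσᵢ².
True-score variance = [3²·18.3²·0.78 + 16.7²·0.95 + 16.2²·0.82 + 20.7²·0.90] + 1558.24 = 3216.72 + 1558.24 = 4774.96.
Reliability = 4774.96 / 5542.07 = 0.862.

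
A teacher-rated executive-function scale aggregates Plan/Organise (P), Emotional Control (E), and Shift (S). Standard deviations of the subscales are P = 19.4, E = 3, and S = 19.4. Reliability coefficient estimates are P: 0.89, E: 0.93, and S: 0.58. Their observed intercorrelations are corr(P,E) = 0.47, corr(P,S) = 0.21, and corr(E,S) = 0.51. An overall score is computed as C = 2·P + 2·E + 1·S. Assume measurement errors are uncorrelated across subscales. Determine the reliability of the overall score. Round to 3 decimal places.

0.873

Var(C) = 2²·19.4² + 2²·3² + 19.4² + 2·[4·19.4·3·0.47 + 2·19.4·19.4·0.21 + 2·3·19.4·0.51] = 1917.8 + 653.702 = 2571.5.
Under uncorrelated errors the observed covariances equal the true-score covariances, so only the own-variance terms attenuate.
True-score variance = [2²·19.4²·0.89 + 2²·3²·0.93 + 19.4²·0.58] + 653.702 = 1591.61 + 653.702 = 2245.31.
Reliability = 2245.31 / 2571.5 = 0.873.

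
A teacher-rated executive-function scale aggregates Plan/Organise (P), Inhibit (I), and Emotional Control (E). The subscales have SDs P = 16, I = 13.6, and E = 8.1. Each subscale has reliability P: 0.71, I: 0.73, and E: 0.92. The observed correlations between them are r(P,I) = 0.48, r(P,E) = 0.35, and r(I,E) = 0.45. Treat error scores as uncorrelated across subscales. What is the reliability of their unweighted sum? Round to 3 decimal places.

Var(P+I+E) = 16² + 13.6² + 8.1² + 2·[16·13.6·0.48 + 16·8.1·0.35 + 13.6·8.1·0.45] = 506.57 + 398.76 = 905.33.
With uncorrelated errors the cross-covariances are all true-score covariance, so they carry over unchanged; only the diagonal terms shrink to ρᵢσᵢ².
True-score variance = [16²·0.71 + 13.6²·0.73 + 8.1²·0.92] + 398.76 = 377.142 + 398.76 = 775.902.
Reliability = 775.902 / 905.33 = 0.857.

0.857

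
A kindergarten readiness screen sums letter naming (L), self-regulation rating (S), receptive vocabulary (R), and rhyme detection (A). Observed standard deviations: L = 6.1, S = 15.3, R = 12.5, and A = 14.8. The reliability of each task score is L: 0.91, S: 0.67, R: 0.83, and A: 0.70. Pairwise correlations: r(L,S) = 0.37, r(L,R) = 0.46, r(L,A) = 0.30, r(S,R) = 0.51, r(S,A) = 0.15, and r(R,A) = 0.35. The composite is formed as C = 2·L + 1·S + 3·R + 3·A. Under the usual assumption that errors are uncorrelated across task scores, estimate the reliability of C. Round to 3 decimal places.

Var(C) = 2²·6.1² + 15.3² + 3²·12.5² + 3²·14.8² + 2·[2·6.1·15.3·0.37 + 6·6.1·12.5·0.46 + 6·6.1·14.8·0.30 + 3·15.3·12.5·0.51 + 3·15.3·14.8·0.15 + 9·12.5·14.8·0.35] = 3760.54 + 2838.56 = 6599.1.
Under uncorrelated errors the observed covariances equal the true-score covariances, so only the own-variance terms attenuate.
True-score variance = [2²·6.1²·0.91 + 15.3²·0.67 + 3²·12.5²·0.83 + 3²·14.8²·0.70] + 2838.56 = 2839.42 + 2838.56 = 5677.98.
Reliability = 5677.98 / 6599.1 = 0.860.

0.860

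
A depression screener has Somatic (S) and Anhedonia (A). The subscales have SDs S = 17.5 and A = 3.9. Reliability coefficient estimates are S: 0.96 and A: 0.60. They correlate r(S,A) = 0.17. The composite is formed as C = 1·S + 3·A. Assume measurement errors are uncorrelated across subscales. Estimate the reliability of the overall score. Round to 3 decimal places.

Var(C) = 17.5² + 3²·3.9² + 2·[3·17.5·3.9·0.17] = 443.14 + 69.615 = 512.755.
Under uncorrelated errors the observed covariances equal the true-score covariances, so only the own-variance terms attenuate.
True-score variance = [17.5²·0.96 + 3²·3.9²·0.60] + 69.615 = 376.134 + 69.615 = 445.749.
Reliability = 445.749 / 512.755 = 0.869.

0.869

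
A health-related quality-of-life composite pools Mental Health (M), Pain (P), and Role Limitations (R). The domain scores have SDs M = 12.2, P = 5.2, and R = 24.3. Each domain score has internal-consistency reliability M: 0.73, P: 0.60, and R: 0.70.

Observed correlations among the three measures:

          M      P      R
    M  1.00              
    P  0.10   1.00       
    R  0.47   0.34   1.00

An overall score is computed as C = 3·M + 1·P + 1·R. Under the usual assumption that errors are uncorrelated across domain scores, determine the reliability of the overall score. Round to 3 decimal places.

0.812

Var(C) = 3²·12.2² + 5.2² + 24.3² + 2·[3·12.2·5.2·0.10 + 3·12.2·24.3·0.47 + 5.2·24.3·0.34] = 1957.09 + 960.006 = 2917.1.
With uncorrelated errors the cross-covariances are all true-score covariance, so they carry over unchanged; only the diagonal terms shrink to ρᵢσᵢ².
True-score variance = [3²·12.2²·0.73 + 5.2²·0.60 + 24.3²·0.70] + 960.006 = 1407.45 + 960.006 = 2367.45.
Reliability = 2367.45 / 2917.1 = 0.812.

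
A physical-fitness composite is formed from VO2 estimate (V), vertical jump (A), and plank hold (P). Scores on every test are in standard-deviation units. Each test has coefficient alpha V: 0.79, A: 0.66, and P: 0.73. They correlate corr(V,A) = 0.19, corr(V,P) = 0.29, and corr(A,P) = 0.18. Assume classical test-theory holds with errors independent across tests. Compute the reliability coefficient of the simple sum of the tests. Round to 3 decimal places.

Var(V+A+P) = 3 + 2·[0.19 + 0.29 + 0.18] = 3 + 1.32 = 4.32.
Because errors are independent across components, Cov(Tᵢ,Tⱼ) = Cov(Xᵢ,Xⱼ); the off-diagonal part of the true-score variance is the same as above.
True-score variance = [0.79 + 0.66 + 0.73] + 1.32 = 2.18 + 1.32 = 3.5.
Reliability = 3.5 / 4.32 = 0.810.

0.810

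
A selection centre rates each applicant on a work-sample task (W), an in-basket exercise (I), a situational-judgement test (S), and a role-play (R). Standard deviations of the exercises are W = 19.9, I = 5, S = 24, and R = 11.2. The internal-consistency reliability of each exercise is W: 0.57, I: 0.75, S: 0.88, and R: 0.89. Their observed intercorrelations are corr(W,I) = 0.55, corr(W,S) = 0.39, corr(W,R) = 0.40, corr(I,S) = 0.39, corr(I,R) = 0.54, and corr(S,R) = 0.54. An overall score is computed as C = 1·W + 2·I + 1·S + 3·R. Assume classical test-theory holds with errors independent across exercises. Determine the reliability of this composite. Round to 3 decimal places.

Var(C) = 19.9² + 2²·5² + 24² + 3²·11.2² + 2·[2·19.9·5·0.55 + 19.9·24·0.39 + 3·19.9·11.2·0.40 + 2·5·24·0.39 + 6·5·11.2·0.54 + 3·24·11.2·0.54] = 2200.97 + 2547.33 = 4748.3.
With uncorrelated errors the cross-covariances are all true-score covariance, so they carry over unchanged; only the diagonal terms shrink to ρᵢσᵢ².
True-score variance = [19.9²·0.57 + 2²·5²·0.75 + 24²·0.88 + 3²·11.2²·0.89] + 2547.33 = 1812.38 + 2547.33 = 4359.71.
Reliability = 4359.71 / 4748.3 = 0.918.

0.918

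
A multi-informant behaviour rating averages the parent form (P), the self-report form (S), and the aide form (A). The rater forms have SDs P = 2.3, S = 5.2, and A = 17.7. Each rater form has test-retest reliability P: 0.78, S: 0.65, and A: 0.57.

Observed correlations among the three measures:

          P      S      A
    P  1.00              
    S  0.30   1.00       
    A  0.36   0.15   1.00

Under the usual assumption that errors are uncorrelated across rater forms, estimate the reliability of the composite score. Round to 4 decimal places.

Var(P+S+A) = 2.3² + 5.2² + 17.7² + 2·[2.3·5.2·0.30 + 2.3·17.7·0.36 + 5.2·17.7·0.15] = 345.62 + 64.0992 = 409.719.
Because errors are independent across components, Cov(Tᵢ,Tⱼ) = Cov(Xᵢ,Xⱼ); the off-diagonal part of the true-score variance is the same as above.
True-score variance = [2.3²·0.78 + 5.2²·0.65 + 17.7²·0.57] + 64.0992 = 200.277 + 64.0992 = 264.377.
Reliability = 264.377 / 409.719 = 0.6453.

0.6453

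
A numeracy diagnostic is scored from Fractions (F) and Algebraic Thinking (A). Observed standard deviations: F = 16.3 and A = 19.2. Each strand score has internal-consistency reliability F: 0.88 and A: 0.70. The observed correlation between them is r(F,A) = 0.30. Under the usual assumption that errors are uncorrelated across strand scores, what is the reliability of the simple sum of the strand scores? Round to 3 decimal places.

0.827

Var(F+A) = 16.3² + 19.2² + 2·[16.3·19.2·0.30] = 634.33 + 187.776 = 822.106.
Under uncorrelated errors the observed covariances equal the true-score covariances, so only the own-variance terms attenuate.
True-score variance = [16.3²·0.88 + 19.2²·0.70] + 187.776 = 491.855 + 187.776 = 679.631.
Reliability = 679.631 / 822.106 = 0.827.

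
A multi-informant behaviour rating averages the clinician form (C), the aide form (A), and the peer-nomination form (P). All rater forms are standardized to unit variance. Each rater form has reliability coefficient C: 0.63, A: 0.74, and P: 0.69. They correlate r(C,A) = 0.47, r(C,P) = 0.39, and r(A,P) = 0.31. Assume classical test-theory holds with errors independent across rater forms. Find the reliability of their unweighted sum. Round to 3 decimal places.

0.824

Var(C+A+P) = 3 + 2·[0.47 + 0.39 + 0.31] = 3 + 2.34 = 5.34.
With uncorrelated errors the cross-covariances are all true-score covariance, so they carry over unchanged; only the diagonal terms shrink to ρᵢσᵢ².
True-score variance = [0.63 + 0.74 + 0.69] + 2.34 = 2.06 + 2.34 = 4.4.
Reliability = 4.4 / 5.34 = 0.824.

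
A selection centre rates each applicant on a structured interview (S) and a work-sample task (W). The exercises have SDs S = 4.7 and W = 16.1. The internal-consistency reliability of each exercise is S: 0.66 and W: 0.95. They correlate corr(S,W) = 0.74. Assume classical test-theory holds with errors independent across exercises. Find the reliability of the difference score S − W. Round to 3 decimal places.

0.879

Var(S−W) = 4.7² + 16.1² − 2·4.7·16.1·0.74 = 281.3 − 111.992 = 169.308.
With uncorrelated errors the cross-covariances are all true-score covariance, so they carry over unchanged; only the diagonal terms shrink to ρᵢσᵢ².
True-score variance = [4.7²·0.66 + 16.1²·0.95] − 111.992 = 260.829 − 111.992 = 148.837.
Reliability = 148.837 / 169.308 = 0.879.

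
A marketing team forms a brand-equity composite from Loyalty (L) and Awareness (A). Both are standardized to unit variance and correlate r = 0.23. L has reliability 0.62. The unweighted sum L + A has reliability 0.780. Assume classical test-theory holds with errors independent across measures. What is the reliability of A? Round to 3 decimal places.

0.839

Var(L+A) = 2 + 2·0.23 = 2.460.
True-score variance = ρ_L + ρ_A + 2·0.23, so 0.780 = (0.62 + ρ_A + 0.46) / 2.460.
ρ_A = 0.780·2.460 − 0.62 − 0.46 = 0.839.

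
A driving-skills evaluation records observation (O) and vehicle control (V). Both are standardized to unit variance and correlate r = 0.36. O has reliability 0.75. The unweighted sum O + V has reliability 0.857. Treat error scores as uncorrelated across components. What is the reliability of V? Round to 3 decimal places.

0.861

Var(O+V) = 2 + 2·0.36 = 2.720.
True-score variance = ρ_O + ρ_V + 2·0.36, so 0.857 = (0.75 + ρ_V + 0.72) / 2.720.
ρ_V = 0.857·2.720 − 0.75 − 0.72 = 0.861.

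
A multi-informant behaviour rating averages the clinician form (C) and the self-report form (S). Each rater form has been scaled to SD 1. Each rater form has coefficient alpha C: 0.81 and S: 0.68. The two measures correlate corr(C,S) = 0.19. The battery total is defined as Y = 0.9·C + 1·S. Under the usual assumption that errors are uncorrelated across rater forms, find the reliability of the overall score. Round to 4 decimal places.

Var(Y) = 0.9² + 1 + 2·[0.9·0.19] = 1.81 + 0.342 = 2.152.
Under uncorrelated errors the observed covariances equal the true-score covariances, so only the own-variance terms attenuate.
True-score variance = [0.9²·0.81 + 0.68] + 0.342 = 1.3361 + 0.342 = 1.6781.
Reliability = 1.6781 / 2.152 = 0.7798.

0.7798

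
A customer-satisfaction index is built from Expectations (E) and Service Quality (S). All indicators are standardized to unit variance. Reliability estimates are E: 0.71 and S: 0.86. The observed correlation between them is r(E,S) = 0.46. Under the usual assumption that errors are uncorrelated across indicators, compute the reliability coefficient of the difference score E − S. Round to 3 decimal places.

0.602

Var(E−S) = 1 + 1 − 2·0.46 = 2 − 0.92 = 1.08.
With uncorrelated errors the cross-covariances are all true-score covariance, so they carry over unchanged; only the diagonal terms shrink to ρᵢσᵢ².
True-score variance = [0.71 + 0.86] − 0.92 = 1.57 − 0.92 = 0.65.
Reliability = 0.65 / 1.08 = 0.602.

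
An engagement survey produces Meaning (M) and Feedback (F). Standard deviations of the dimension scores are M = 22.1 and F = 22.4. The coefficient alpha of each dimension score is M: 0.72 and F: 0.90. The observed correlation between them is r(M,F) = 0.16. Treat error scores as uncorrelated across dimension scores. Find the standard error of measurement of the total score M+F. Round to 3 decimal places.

13.672

Var(total) = 990.17 + 158.413 = 1148.58.
True-score variance = 803.239 + 158.413 = 961.652, so reliability = 0.8373.
Error variance = 1148.58 − 961.652 = 186.931; SEM = √186.931 = 13.672.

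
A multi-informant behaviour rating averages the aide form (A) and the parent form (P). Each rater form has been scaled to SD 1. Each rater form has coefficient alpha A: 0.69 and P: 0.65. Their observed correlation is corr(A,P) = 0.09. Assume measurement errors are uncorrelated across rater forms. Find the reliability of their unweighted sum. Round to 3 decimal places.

0.697

Var(A+P) = 2 + 2·[0.09] = 2 + 0.18 = 2.18.
With uncorrelated errors the cross-covariances are all true-score covariance, so they carry over unchanged; only the diagonal terms shrink to ρᵢσᵢ².
True-score variance = [0.69 + 0.65] + 0.18 = 1.34 + 0.18 = 1.52.
Reliability = 1.52 / 2.18 = 0.697.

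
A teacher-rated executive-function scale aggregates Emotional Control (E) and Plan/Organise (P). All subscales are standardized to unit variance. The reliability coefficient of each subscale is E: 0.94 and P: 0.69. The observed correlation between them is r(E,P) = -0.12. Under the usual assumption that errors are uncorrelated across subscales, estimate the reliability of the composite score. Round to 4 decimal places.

0.7898

Var(E+P) = 2 + 2·[(-0.12)] = 2 − 0.24 = 1.76.
With uncorrelated errors the cross-covariances are all true-score covariance, so they carry over unchanged; only the diagonal terms shrink to ρᵢσᵢ².
True-score variance = [0.94 + 0.69] − 0.24 = 1.63 − 0.24 = 1.39.
Reliability = 1.39 / 1.76 = 0.7898.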